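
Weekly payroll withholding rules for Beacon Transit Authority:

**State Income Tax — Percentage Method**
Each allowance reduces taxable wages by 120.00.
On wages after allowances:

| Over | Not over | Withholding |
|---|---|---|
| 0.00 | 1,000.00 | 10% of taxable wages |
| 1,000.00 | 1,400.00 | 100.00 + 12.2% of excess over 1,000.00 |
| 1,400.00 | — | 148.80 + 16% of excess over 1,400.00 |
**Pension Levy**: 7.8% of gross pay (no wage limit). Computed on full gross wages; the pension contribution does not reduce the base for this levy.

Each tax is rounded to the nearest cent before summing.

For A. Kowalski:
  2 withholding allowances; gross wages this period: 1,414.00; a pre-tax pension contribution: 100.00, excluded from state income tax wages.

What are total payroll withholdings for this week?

State Income Tax: taxable = 1,414.00 − 100.00 − 2×120.00 = 1,074.00
  100.00 + 12.2% × (1,074.00 − 1,000.00) = 100.00 + 12.2% × 74.00 = 109.03
Pension Levy: 7.8% × 1,414.00 = 110.29
Total: 109.03 + 110.29 = 219.32

219.32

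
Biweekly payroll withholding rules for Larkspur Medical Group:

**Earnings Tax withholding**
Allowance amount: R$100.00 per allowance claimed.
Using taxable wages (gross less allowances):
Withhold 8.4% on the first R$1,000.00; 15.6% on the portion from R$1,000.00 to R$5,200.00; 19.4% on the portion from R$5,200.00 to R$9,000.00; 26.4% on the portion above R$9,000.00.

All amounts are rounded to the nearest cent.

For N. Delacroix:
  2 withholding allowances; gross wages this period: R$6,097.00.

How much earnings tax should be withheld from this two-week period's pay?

Earnings Tax: taxable = R$6,097.00 − 2×R$100.00 = R$5,897.00
  R$739.20 + 19.4% × (R$5,897.00 − R$5,200.00) = R$739.20 + 19.4% × R$697.00 = R$874.42

R$874.42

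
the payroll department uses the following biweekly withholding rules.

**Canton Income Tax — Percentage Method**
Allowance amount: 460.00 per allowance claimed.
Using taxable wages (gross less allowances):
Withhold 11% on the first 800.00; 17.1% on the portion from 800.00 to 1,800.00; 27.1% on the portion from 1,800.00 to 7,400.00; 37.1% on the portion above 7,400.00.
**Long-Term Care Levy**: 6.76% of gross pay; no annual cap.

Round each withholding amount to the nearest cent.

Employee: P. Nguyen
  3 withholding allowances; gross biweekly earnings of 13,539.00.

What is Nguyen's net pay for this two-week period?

9,081.57

Canton Income Tax: taxable = 13,539.00 − 3×460.00 = 12,159.00
  1,776.60 + 37.1% × (12,159.00 − 7,400.00) = 1,776.60 + 37.1% × 4,759.00 = 3,542.19
Long-Term Care Levy: 6.76% × 13,539.00 = 915.24
Total withheld: 3,542.19 + 915.24 = 4,457.43
Net pay: 13,539.00 − 4,457.43 = 9,081.57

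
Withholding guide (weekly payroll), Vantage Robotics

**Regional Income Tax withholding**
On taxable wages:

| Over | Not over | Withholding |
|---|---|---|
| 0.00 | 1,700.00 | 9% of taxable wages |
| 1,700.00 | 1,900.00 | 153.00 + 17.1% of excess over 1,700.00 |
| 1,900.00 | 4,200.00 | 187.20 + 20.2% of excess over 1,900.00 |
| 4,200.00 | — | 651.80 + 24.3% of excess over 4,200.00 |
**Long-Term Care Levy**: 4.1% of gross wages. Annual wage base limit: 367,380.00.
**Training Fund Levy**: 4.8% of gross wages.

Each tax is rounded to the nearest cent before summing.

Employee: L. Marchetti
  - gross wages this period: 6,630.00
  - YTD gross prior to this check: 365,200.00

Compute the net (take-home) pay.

Regional Income Tax: taxable = 6,630.00
  651.80 + 24.3% × (6,630.00 − 4,200.00) = 651.80 + 24.3% × 2,430.00 = 1,242.29
Long-Term Care Levy: cap 367,380.00 − YTD 365,200.00 = 2,180.00 subject; 4.1% × 2,180.00 = 89.38
Training Fund Levy: 4.8% × 6,630.00 = 318.24
Total withheld: 1,242.29 + 89.38 + 318.24 = 1,649.91
Net pay: 6,630.00 − 1,649.91 = 4,980.09

4,980.09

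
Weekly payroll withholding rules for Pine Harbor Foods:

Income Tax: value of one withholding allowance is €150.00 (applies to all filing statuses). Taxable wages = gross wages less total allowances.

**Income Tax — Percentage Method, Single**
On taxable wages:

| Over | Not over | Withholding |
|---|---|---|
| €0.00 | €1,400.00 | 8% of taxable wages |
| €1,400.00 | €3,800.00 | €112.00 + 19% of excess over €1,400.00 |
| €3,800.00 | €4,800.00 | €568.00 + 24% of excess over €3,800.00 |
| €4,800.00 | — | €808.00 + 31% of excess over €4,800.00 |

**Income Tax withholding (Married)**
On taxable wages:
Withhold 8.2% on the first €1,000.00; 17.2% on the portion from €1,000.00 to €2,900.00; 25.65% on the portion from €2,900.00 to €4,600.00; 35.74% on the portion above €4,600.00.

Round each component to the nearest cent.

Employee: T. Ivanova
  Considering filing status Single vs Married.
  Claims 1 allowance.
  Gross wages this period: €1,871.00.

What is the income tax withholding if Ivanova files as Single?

Income Tax (Single): taxable = €1,871.00 − 1×€150.00 = €1,721.00
  €112.00 + 19% × (€1,721.00 − €1,400.00) = €112.00 + 19% × €321.00 = €172.99

€172.99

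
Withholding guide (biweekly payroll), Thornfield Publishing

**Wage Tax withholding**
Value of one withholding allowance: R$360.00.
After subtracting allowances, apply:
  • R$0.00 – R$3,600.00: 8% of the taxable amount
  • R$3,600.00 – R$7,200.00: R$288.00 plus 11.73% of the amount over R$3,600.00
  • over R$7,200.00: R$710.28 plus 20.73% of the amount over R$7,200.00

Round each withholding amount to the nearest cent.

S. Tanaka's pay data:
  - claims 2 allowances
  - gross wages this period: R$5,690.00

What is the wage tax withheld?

R$448.70

Wage Tax: taxable = R$5,690.00 − 2×R$360.00 = R$4,970.00
  R$288.00 + 11.73% × (R$4,970.00 − R$3,600.00) = R$288.00 + 11.73% × R$1,370.00 = R$448.70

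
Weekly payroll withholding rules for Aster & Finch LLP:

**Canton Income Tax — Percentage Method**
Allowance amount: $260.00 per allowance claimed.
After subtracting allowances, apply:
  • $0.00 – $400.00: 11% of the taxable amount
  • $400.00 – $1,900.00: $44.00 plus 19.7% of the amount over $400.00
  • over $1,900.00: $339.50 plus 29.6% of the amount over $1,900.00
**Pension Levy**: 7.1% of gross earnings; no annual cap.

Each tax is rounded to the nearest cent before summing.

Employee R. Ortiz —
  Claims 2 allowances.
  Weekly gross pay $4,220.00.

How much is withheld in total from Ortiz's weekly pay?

Canton Income Tax: taxable = $4,220.00 − 2×$260.00 = $3,700.00
  $339.50 + 29.6% × ($3,700.00 − $1,900.00) = $339.50 + 29.6% × $1,800.00 = $872.30
Pension Levy: 7.1% × $4,220.00 = $299.62
Total: $872.30 + $299.62 = $1,171.92

$1,171.92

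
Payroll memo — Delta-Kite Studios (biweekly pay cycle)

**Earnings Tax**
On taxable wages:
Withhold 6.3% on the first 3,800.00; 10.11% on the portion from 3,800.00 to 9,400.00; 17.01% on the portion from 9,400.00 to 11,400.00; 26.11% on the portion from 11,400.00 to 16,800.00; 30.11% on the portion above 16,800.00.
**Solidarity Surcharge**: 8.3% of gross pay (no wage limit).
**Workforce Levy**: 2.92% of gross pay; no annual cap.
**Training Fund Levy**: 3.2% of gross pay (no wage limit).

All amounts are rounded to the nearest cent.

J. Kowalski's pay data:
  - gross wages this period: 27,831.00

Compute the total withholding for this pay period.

9,890.36

Earnings Tax: taxable = 27,831.00
  2,555.70 + 30.11% × (27,831.00 − 16,800.00) = 2,555.70 + 30.11% × 11,031.00 = 5,877.13
Solidarity Surcharge: 8.3% × 27,831.00 = 2,309.97
Workforce Levy: 2.92% × 27,831.00 = 812.67
Training Fund Levy: 3.2% × 27,831.00 = 890.59
Total: 5,877.13 + 2,309.97 + 812.67 + 890.59 = 9,890.36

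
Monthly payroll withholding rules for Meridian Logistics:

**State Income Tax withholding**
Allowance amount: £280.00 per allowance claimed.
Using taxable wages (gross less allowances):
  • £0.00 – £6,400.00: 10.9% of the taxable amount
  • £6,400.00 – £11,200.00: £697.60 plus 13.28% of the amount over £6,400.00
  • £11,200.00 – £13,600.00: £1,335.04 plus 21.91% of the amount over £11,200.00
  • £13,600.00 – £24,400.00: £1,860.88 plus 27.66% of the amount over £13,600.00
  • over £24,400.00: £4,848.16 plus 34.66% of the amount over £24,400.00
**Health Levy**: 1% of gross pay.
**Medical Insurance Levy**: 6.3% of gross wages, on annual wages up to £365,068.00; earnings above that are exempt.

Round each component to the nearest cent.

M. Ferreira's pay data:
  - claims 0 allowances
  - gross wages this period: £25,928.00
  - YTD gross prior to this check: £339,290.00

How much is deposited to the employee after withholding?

State Income Tax: taxable = £25,928.00
  £4,848.16 + 34.66% × (£25,928.00 − £24,400.00) = £4,848.16 + 34.66% × £1,528.00 = £5,377.76
Health Levy: 1% × £25,928.00 = £259.28
Medical Insurance Levy: cap £365,068.00 − YTD £339,290.00 = £25,778.00 subject; 6.3% × £25,778.00 = £1,624.01
Total withheld: £5,377.76 + £259.28 + £1,624.01 = £7,261.05
Net pay: £25,928.00 − £7,261.05 = £18,666.95

£18,666.95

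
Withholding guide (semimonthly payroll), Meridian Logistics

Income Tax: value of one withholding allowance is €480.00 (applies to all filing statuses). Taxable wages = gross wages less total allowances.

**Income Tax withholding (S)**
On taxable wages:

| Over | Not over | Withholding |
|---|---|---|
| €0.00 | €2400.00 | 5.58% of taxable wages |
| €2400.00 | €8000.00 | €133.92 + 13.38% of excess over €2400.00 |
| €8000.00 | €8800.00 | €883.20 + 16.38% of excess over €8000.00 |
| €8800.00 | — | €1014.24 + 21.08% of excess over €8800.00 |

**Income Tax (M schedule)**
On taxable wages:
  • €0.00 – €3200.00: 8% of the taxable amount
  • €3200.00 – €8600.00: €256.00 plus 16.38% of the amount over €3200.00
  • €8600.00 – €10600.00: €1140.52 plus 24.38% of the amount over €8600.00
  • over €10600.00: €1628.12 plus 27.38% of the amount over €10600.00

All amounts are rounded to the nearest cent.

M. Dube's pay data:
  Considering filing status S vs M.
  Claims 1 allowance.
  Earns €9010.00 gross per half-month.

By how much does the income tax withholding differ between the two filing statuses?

Income Tax (S): taxable = €9010.00 − 1×€480.00 = €8530.00
  €883.20 + 16.38% × (€8530.00 − €8000.00) = €883.20 + 16.38% × €530.00 = €970.01
Income Tax (M): taxable = €9010.00 − 1×€480.00 = €8530.00
  €256.00 + 16.38% × (€8530.00 − €3200.00) = €256.00 + 16.38% × €5330.00 = €1129.05
Difference: |€970.01 − €1129.05| = €159.04 (higher under M)

€159.04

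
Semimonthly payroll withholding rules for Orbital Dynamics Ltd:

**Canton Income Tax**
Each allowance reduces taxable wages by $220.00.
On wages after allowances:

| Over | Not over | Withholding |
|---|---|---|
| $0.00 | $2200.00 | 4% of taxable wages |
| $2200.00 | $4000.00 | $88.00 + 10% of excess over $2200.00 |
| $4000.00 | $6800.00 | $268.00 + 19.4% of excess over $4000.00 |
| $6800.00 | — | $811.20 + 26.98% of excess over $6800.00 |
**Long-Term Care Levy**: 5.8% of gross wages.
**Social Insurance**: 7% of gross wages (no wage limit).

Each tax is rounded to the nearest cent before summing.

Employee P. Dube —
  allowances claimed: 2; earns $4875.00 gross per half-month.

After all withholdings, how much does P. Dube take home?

Canton Income Tax: taxable = $4875.00 − 2×$220.00 = $4435.00
  $268.00 + 19.4% × ($4435.00 − $4000.00) = $268.00 + 19.4% × $435.00 = $352.39
Long-Term Care Levy: 5.8% × $4875.00 = $282.75
Social Insurance: 7% × $4875.00 = $341.25
Total withheld: $352.39 + $282.75 + $341.25 = $976.39
Net pay: $4875.00 − $976.39 = $3898.61

$3898.61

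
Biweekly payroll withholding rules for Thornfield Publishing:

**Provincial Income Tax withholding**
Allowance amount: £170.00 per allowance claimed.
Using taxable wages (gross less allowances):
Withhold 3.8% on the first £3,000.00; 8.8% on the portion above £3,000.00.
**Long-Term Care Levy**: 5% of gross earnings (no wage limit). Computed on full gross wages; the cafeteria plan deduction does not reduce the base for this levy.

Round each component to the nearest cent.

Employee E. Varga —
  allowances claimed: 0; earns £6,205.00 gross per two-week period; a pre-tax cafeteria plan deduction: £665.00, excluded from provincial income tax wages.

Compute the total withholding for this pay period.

Provincial Income Tax: taxable = £6,205.00 − £665.00 = £5,540.00
  £114.00 + 8.8% × (£5,540.00 − £3,000.00) = £114.00 + 8.8% × £2,540.00 = £337.52
Long-Term Care Levy: 5% × £6,205.00 = £310.25
Total: £337.52 + £310.25 = £647.77

£647.77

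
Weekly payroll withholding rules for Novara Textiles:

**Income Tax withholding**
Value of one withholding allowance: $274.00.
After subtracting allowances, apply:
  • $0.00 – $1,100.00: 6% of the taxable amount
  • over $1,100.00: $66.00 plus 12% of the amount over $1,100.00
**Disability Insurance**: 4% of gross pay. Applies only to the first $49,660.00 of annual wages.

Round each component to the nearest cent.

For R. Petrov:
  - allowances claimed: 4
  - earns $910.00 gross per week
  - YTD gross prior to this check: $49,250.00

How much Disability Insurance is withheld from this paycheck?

Disability Insurance: cap $49,660.00 − YTD $49,250.00 = $410.00 subject; 4% × $410.00 = $16.40

$16.40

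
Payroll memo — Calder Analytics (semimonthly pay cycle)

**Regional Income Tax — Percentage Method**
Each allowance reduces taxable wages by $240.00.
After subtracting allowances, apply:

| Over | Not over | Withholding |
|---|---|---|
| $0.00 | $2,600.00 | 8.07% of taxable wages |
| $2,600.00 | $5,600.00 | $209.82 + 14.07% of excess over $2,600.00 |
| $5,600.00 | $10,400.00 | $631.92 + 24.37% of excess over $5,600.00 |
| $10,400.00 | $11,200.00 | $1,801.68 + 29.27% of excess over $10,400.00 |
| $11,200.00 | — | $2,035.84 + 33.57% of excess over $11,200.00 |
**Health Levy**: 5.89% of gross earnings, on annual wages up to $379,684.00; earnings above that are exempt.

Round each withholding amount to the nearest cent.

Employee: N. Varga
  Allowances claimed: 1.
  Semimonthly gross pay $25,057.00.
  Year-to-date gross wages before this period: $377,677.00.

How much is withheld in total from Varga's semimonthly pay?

$6,725.28

Regional Income Tax: taxable = $25,057.00 − 1×$240.00 = $24,817.00
  $2,035.84 + 33.57% × ($24,817.00 − $11,200.00) = $2,035.84 + 33.57% × $13,617.00 = $6,607.07
Health Levy: cap $379,684.00 − YTD $377,677.00 = $2,007.00 subject; 5.89% × $2,007.00 = $118.21
Total: $6,607.07 + $118.21 = $6,725.28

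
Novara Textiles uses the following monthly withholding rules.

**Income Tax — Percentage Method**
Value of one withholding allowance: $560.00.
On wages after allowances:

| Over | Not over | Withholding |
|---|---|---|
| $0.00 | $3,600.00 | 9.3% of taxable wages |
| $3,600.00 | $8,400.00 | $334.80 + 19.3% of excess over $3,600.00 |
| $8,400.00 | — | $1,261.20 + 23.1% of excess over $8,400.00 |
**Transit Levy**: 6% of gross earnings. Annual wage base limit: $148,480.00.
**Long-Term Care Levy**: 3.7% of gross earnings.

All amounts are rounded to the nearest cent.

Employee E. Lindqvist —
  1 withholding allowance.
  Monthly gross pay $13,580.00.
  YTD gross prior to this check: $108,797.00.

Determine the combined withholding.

Income Tax: taxable = $13,580.00 − 1×$560.00 = $13,020.00
  $1,261.20 + 23.1% × ($13,020.00 − $8,400.00) = $1,261.20 + 23.1% × $4,620.00 = $2,328.42
Transit Levy: 6% × $13,580.00 = $814.80
Long-Term Care Levy: 3.7% × $13,580.00 = $502.46
Total: $2,328.42 + $814.80 + $502.46 = $3,645.68

$3,645.68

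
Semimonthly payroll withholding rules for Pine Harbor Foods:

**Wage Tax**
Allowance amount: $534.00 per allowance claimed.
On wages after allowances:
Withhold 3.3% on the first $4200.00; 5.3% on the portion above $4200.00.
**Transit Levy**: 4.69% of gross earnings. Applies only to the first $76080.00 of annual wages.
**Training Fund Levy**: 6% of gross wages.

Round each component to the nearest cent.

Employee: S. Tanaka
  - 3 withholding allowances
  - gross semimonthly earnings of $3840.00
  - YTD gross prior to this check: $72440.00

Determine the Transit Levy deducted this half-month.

Transit Levy: cap $76080.00 − YTD $72440.00 = $3640.00 subject; 4.69% × $3640.00 = $170.72

$170.72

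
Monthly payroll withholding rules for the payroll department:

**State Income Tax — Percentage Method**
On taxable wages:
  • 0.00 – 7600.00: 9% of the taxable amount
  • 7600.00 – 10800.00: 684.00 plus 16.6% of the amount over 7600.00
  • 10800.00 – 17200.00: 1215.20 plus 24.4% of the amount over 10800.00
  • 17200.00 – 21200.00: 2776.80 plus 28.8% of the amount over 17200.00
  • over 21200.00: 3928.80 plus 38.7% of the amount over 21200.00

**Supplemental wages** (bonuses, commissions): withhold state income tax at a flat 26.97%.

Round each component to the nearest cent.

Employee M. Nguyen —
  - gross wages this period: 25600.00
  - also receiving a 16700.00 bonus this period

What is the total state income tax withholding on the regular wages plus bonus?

State Income Tax: taxable = 25600.00
  3928.80 + 38.7% × (25600.00 − 21200.00) = 3928.80 + 38.7% × 4400.00 = 5631.60
Supplemental (26.97% flat on bonus): 26.97% × 16700.00 = 4503.99
Total state income tax: 5631.60 + 4503.99 = 10135.59

10135.59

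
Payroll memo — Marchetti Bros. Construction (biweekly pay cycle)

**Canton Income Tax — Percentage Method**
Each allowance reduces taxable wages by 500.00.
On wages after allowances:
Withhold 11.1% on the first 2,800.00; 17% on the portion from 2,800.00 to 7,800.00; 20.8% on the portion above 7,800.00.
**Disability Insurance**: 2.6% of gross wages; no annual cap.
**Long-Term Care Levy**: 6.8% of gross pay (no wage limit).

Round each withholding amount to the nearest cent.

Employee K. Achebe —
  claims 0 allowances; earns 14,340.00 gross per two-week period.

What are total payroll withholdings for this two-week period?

Canton Income Tax: taxable = 14,340.00
  1,160.80 + 20.8% × (14,340.00 − 7,800.00) = 1,160.80 + 20.8% × 6,540.00 = 2,521.12
Disability Insurance: 2.6% × 14,340.00 = 372.84
Long-Term Care Levy: 6.8% × 14,340.00 = 975.12
Total: 2,521.12 + 372.84 + 975.12 = 3,869.08

3,869.08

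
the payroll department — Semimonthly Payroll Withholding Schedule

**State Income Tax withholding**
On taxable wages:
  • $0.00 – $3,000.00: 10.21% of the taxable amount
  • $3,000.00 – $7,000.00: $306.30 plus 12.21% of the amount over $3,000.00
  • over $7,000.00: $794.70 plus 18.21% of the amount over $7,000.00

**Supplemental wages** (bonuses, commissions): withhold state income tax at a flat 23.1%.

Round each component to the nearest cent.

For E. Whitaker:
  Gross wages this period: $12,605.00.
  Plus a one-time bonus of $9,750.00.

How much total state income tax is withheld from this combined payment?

$4,067.62

State Income Tax: taxable = $12,605.00
  $794.70 + 18.21% × ($12,605.00 − $7,000.00) = $794.70 + 18.21% × $5,605.00 = $1,815.37
Supplemental (23.1% flat on bonus): 23.1% × $9,750.00 = $2,252.25
Total state income tax: $1,815.37 + $2,252.25 = $4,067.62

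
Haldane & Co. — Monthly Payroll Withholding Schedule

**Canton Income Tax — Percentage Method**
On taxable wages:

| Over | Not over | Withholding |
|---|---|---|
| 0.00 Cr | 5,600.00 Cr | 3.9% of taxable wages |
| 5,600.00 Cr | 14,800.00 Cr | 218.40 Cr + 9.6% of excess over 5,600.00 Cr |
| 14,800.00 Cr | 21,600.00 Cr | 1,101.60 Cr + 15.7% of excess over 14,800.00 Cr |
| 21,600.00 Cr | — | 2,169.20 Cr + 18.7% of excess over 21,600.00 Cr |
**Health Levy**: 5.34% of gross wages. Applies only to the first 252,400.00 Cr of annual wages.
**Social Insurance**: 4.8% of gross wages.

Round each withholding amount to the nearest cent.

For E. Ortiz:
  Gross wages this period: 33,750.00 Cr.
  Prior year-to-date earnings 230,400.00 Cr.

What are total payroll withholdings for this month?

Canton Income Tax: taxable = 33,750.00 Cr
  2,169.20 Cr + 18.7% × (33,750.00 Cr − 21,600.00 Cr) = 2,169.20 Cr + 18.7% × 12,150.00 Cr = 4,441.25 Cr
Health Levy: cap 252,400.00 Cr − YTD 230,400.00 Cr = 22,000.00 Cr subject; 5.34% × 22,000.00 Cr = 1,174.80 Cr
Social Insurance: 4.8% × 33,750.00 Cr = 1,620.00 Cr
Total: 4,441.25 Cr + 1,174.80 Cr + 1,620.00 Cr = 7,236.05 Cr

7,236.05 Cr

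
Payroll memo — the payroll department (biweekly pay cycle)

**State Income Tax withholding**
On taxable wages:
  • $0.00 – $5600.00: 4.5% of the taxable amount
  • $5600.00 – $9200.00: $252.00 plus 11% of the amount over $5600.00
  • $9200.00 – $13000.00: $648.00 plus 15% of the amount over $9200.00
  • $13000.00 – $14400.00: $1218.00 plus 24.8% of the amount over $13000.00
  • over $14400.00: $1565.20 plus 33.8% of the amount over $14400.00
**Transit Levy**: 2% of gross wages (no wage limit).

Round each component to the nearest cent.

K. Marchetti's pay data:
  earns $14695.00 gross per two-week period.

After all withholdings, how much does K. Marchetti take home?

State Income Tax: taxable = $14695.00
  $1565.20 + 33.8% × ($14695.00 − $14400.00) = $1565.20 + 33.8% × $295.00 = $1664.91
Transit Levy: 2% × $14695.00 = $293.90
Total withheld: $1664.91 + $293.90 = $1958.81
Net pay: $14695.00 − $1958.81 = $12736.19

$12736.19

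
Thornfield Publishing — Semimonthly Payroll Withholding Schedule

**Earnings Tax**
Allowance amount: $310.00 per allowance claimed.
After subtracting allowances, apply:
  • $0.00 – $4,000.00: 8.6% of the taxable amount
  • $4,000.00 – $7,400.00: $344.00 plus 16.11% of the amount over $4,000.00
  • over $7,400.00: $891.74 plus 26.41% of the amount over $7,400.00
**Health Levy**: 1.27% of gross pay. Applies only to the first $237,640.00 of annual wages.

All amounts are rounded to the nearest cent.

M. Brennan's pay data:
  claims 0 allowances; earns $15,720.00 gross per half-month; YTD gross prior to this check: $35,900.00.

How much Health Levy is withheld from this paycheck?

Health Levy: 1.27% × $15,720.00 = $199.64

$199.64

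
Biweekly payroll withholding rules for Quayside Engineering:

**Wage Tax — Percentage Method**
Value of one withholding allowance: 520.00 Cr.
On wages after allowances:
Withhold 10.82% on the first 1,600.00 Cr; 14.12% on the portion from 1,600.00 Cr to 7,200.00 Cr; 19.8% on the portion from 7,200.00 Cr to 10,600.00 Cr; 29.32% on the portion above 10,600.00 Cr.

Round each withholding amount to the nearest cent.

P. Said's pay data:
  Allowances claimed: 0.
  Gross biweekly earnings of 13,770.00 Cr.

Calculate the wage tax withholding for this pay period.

2,566.48 Cr

Wage Tax: taxable = 13,770.00 Cr
  1,637.04 Cr + 29.32% × (13,770.00 Cr − 10,600.00 Cr) = 1,637.04 Cr + 29.32% × 3,170.00 Cr = 2,566.48 Cr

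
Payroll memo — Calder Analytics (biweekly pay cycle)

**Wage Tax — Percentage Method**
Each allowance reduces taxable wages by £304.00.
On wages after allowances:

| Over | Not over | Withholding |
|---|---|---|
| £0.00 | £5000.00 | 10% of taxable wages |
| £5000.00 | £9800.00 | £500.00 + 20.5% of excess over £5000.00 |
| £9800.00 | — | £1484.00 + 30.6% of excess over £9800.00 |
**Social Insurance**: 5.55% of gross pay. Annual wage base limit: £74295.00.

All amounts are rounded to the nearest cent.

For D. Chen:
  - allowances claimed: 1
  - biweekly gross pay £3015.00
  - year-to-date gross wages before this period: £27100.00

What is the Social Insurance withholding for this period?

Social Insurance: 5.55% × £3015.00 = £167.33

£167.33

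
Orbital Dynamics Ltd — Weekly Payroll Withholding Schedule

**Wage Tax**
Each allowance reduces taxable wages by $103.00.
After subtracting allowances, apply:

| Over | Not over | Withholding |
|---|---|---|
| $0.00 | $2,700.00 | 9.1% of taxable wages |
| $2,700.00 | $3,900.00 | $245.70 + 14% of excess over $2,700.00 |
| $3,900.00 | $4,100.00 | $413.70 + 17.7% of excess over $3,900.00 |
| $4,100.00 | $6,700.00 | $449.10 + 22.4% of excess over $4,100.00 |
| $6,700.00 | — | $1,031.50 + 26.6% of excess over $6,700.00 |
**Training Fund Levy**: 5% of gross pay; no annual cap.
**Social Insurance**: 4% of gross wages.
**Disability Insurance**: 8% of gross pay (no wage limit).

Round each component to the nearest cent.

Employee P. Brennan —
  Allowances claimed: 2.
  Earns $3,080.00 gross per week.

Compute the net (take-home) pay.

Wage Tax: taxable = $3,080.00 − 2×$103.00 = $2,874.00
  $245.70 + 14% × ($2,874.00 − $2,700.00) = $245.70 + 14% × $174.00 = $270.06
Training Fund Levy: 5% × $3,080.00 = $154.00
Social Insurance: 4% × $3,080.00 = $123.20
Disability Insurance: 8% × $3,080.00 = $246.40
Total withheld: $270.06 + $154.00 + $123.20 + $246.40 = $793.66
Net pay: $3,080.00 − $793.66 = $2,286.34

$2,286.34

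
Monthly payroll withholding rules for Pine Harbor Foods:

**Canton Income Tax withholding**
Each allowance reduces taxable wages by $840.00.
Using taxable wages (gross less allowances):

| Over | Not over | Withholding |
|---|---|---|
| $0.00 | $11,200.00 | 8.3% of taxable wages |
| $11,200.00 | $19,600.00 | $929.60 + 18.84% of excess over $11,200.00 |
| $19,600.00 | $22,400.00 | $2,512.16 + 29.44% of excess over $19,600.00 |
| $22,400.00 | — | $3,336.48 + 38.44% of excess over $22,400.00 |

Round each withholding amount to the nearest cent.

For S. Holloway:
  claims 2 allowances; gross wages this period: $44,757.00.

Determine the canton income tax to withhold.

Canton Income Tax: taxable = $44,757.00 − 2×$840.00 = $43,077.00
  $3,336.48 + 38.44% × ($43,077.00 − $22,400.00) = $3,336.48 + 38.44% × $20,677.00 = $11,284.72

$11,284.72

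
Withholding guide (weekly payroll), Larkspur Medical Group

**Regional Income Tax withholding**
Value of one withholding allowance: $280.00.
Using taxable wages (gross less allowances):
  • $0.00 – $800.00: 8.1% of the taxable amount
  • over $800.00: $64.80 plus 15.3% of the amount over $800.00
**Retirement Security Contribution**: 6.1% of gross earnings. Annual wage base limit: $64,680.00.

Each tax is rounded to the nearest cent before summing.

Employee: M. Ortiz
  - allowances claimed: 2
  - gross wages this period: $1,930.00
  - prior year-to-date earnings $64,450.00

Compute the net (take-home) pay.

$1,763.96

Regional Income Tax: taxable = $1,930.00 − 2×$280.00 = $1,370.00
  $64.80 + 15.3% × ($1,370.00 − $800.00) = $64.80 + 15.3% × $570.00 = $152.01
Retirement Security Contribution: cap $64,680.00 − YTD $64,450.00 = $230.00 subject; 6.1% × $230.00 = $14.03
Total withheld: $152.01 + $14.03 = $166.04
Net pay: $1,930.00 − $166.04 = $1,763.96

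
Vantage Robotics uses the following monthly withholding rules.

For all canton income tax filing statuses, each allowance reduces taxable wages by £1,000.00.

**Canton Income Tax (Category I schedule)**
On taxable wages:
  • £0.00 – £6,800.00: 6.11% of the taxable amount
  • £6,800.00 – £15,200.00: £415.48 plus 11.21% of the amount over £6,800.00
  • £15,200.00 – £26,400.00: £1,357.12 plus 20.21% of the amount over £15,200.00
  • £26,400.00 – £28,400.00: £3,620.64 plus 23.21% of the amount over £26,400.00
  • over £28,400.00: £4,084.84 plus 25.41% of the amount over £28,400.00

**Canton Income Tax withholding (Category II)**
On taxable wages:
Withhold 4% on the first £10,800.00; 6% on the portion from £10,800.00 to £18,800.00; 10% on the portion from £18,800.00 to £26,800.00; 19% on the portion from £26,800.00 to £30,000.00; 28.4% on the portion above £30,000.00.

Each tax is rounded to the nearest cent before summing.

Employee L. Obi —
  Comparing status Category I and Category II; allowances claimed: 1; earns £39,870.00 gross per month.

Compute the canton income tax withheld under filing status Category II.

Canton Income Tax (Category II): taxable = £39,870.00 − 1×£1,000.00 = £38,870.00
  £2,320.00 + 28.4% × (£38,870.00 − £30,000.00) = £2,320.00 + 28.4% × £8,870.00 = £4,839.08

£4,839.08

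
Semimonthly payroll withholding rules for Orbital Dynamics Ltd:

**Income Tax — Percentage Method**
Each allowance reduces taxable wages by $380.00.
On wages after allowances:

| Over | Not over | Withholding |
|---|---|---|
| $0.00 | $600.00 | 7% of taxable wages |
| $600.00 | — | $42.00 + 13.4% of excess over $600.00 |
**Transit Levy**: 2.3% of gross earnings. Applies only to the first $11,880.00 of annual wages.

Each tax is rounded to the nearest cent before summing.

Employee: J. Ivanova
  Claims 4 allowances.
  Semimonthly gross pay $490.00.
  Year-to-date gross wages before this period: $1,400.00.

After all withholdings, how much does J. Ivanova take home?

$478.73

Income Tax: taxable = $490.00 − 4×$380.00 = $-1,030.00
  Taxable ≤ 0 → $0.00
Transit Levy: 2.3% × $490.00 = $11.27
Total withheld: $0.00 + $11.27 = $11.27
Net pay: $490.00 − $11.27 = $478.73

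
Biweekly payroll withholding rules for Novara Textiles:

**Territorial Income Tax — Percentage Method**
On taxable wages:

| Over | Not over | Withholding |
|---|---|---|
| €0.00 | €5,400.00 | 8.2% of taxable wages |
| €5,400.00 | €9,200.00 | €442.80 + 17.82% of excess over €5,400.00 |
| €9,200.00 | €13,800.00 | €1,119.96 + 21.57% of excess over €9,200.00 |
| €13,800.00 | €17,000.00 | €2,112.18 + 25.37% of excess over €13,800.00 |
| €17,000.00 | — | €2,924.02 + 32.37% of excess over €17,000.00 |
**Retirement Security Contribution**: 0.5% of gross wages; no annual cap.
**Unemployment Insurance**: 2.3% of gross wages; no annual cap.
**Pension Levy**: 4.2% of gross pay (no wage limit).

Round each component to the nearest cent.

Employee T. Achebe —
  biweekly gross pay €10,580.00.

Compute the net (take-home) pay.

Territorial Income Tax: taxable = €10,580.00
  €1,119.96 + 21.57% × (€10,580.00 − €9,200.00) = €1,119.96 + 21.57% × €1,380.00 = €1,417.63
Retirement Security Contribution: 0.5% × €10,580.00 = €52.90
Unemployment Insurance: 2.3% × €10,580.00 = €243.34
Pension Levy: 4.2% × €10,580.00 = €444.36
Total withheld: €1,417.63 + €52.90 + €243.34 + €444.36 = €2,158.23
Net pay: €10,580.00 − €2,158.23 = €8,421.77

€8,421.77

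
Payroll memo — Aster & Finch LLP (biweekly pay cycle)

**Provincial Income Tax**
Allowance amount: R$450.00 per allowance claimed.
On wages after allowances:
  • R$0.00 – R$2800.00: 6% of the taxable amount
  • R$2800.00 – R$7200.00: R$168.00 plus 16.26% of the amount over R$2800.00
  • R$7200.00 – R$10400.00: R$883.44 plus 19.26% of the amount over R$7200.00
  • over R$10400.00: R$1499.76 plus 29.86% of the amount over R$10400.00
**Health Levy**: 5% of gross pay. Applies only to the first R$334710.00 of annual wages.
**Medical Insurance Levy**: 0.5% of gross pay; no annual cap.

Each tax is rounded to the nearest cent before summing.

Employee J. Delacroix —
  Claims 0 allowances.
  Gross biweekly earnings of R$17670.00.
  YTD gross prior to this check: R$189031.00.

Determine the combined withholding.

R$4642.43

Provincial Income Tax: taxable = R$17670.00
  R$1499.76 + 29.86% × (R$17670.00 − R$10400.00) = R$1499.76 + 29.86% × R$7270.00 = R$3670.58
Health Levy: 5% × R$17670.00 = R$883.50
Medical Insurance Levy: 0.5% × R$17670.00 = R$88.35
Total: R$3670.58 + R$883.50 + R$88.35 = R$4642.43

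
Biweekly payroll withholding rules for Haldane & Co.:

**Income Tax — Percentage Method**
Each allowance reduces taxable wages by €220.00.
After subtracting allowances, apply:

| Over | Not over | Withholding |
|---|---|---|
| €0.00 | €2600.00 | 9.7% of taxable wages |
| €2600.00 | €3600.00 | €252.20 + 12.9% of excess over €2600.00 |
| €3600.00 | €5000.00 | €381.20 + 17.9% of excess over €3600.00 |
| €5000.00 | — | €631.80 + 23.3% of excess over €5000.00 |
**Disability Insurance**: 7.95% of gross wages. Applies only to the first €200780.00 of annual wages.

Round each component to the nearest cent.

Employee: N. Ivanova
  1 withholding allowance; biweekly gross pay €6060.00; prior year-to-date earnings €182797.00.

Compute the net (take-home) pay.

€4750.71

Income Tax: taxable = €6060.00 − 1×€220.00 = €5840.00
  €631.80 + 23.3% × (€5840.00 − €5000.00) = €631.80 + 23.3% × €840.00 = €827.52
Disability Insurance: 7.95% × €6060.00 = €481.77
Total withheld: €827.52 + €481.77 = €1309.29
Net pay: €6060.00 − €1309.29 = €4750.71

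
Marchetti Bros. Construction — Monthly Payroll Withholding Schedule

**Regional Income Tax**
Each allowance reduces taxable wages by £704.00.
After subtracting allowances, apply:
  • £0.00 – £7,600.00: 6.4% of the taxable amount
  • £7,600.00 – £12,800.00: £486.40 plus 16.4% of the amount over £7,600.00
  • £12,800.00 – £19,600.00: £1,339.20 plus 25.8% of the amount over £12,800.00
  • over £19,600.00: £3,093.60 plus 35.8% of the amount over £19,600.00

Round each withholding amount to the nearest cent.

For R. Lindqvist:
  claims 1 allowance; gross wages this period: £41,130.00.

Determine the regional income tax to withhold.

£10,549.31

Regional Income Tax: taxable = £41,130.00 − 1×£704.00 = £40,426.00
  £3,093.60 + 35.8% × (£40,426.00 − £19,600.00) = £3,093.60 + 35.8% × £20,826.00 = £10,549.31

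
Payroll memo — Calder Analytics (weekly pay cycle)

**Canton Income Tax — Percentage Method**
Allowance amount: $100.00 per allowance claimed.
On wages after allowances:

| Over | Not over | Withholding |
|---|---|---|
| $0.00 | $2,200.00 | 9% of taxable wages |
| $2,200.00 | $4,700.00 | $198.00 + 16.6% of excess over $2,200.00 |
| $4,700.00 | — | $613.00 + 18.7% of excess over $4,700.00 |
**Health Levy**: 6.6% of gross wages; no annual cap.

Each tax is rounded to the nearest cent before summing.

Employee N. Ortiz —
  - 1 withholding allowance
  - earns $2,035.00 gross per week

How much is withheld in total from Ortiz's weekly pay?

Canton Income Tax: taxable = $2,035.00 − 1×$100.00 = $1,935.00
  9% × $1,935.00 = $174.15
Health Levy: 6.6% × $2,035.00 = $134.31
Total: $174.15 + $134.31 = $308.46

$308.46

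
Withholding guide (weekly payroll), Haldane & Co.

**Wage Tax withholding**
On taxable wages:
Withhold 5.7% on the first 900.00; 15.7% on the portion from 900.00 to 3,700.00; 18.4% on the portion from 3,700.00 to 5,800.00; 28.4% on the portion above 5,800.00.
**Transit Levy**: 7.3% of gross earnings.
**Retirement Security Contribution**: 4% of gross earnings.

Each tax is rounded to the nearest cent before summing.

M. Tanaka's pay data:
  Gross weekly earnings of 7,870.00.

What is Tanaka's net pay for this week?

Wage Tax: taxable = 7,870.00
  877.30 + 28.4% × (7,870.00 − 5,800.00) = 877.30 + 28.4% × 2,070.00 = 1,465.18
Transit Levy: 7.3% × 7,870.00 = 574.51
Retirement Security Contribution: 4% × 7,870.00 = 314.80
Total withheld: 1,465.18 + 574.51 + 314.80 = 2,354.49
Net pay: 7,870.00 − 2,354.49 = 5,515.51

5,515.51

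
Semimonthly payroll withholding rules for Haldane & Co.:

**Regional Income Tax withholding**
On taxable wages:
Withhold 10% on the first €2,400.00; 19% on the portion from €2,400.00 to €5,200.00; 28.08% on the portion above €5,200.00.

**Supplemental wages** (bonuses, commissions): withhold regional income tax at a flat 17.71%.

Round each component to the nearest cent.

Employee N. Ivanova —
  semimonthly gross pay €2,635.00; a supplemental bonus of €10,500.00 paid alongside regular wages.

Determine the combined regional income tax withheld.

Regional Income Tax: taxable = €2,635.00
  €240.00 + 19% × (€2,635.00 − €2,400.00) = €240.00 + 19% × €235.00 = €284.65
Supplemental (17.71% flat on bonus): 17.71% × €10,500.00 = €1,859.55
Total regional income tax: €284.65 + €1,859.55 = €2,144.20

€2,144.20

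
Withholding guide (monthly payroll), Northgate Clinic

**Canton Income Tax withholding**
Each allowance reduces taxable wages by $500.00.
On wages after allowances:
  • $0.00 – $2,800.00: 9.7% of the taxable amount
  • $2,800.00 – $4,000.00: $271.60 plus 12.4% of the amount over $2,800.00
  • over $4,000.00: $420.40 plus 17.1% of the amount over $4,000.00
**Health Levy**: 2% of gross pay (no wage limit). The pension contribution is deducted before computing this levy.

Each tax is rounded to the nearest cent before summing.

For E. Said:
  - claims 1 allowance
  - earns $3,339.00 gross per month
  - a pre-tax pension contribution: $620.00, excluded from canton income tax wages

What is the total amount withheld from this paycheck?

Canton Income Tax: taxable = $3,339.00 − $620.00 − 1×$500.00 = $2,219.00
  9.7% × $2,219.00 = $215.24
Health Levy: 2% × $2,719.00 = $54.38
Total: $215.24 + $54.38 = $269.62

$269.62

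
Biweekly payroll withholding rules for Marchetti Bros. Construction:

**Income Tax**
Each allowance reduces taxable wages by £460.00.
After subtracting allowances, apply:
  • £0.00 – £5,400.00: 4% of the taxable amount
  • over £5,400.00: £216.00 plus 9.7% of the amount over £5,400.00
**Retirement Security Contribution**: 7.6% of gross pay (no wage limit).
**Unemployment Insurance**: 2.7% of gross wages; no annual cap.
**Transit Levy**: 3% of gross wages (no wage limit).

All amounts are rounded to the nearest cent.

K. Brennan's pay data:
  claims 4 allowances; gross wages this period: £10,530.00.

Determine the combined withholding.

£1,935.62

Income Tax: taxable = £10,530.00 − 4×£460.00 = £8,690.00
  £216.00 + 9.7% × (£8,690.00 − £5,400.00) = £216.00 + 9.7% × £3,290.00 = £535.13
Retirement Security Contribution: 7.6% × £10,530.00 = £800.28
Unemployment Insurance: 2.7% × £10,530.00 = £284.31
Transit Levy: 3% × £10,530.00 = £315.90
Total: £535.13 + £800.28 + £284.31 + £315.90 = £1,935.62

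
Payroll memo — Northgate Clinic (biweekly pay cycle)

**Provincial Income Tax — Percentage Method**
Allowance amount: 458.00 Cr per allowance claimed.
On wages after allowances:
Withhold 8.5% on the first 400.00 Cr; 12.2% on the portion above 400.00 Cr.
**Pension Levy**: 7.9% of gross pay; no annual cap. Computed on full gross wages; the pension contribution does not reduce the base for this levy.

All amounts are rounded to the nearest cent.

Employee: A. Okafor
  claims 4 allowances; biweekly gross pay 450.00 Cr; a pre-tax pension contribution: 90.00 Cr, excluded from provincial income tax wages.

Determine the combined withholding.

Provincial Income Tax: taxable = 450.00 Cr − 90.00 Cr − 4×458.00 Cr = -1,472.00 Cr
  Taxable ≤ 0 → 0.00 Cr
Pension Levy: 7.9% × 450.00 Cr = 35.55 Cr
Total: 0.00 Cr + 35.55 Cr = 35.55 Cr

35.55 Cr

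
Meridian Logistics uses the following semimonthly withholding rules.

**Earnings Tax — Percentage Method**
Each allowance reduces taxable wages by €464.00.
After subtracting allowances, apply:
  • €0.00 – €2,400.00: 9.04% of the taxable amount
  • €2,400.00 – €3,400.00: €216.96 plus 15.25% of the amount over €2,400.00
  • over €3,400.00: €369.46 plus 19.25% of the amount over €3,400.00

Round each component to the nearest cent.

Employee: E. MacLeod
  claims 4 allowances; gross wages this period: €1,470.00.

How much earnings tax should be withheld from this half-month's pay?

€0.00

Earnings Tax: taxable = €1,470.00 − 4×€464.00 = €-386.00
  Taxable ≤ 0 → €0.00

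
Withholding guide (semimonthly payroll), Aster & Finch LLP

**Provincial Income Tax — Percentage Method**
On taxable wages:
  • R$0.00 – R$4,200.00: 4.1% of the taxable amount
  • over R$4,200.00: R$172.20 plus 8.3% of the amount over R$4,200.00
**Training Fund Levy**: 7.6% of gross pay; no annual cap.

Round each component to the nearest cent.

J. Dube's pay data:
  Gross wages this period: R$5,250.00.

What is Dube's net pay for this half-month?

Provincial Income Tax: taxable = R$5,250.00
  R$172.20 + 8.3% × (R$5,250.00 − R$4,200.00) = R$172.20 + 8.3% × R$1,050.00 = R$259.35
Training Fund Levy: 7.6% × R$5,250.00 = R$399.00
Total withheld: R$259.35 + R$399.00 = R$658.35
Net pay: R$5,250.00 − R$658.35 = R$4,591.65

R$4,591.65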